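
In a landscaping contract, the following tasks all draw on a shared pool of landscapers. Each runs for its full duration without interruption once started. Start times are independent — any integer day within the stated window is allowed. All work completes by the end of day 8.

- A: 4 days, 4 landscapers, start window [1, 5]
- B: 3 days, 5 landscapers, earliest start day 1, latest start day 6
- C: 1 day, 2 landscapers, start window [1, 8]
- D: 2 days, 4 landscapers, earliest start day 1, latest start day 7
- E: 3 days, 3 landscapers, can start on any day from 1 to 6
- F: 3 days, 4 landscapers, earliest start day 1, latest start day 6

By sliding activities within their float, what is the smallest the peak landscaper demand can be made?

8

Early-start (A@1, B@1, C@1, D@1, E@1, F@1) gives peak 22: d1:22  d2:20  d3:16  d4:4  d5:0  d6:0  d7:0  d8:0.
Shift B→6, C→5, E→6, F→3.
Schedule A@1, B@6, C@5, D@1, E@6, F@3: d1:8  d2:8  d3:8  d4:8  d5:6  d6:8  d7:8  d8:8 — peak 8.
Total landscaper-days = 62 over 8 days ⇒ peak ≥ ⌈62/8⌉ = 8, so 8 is optimal.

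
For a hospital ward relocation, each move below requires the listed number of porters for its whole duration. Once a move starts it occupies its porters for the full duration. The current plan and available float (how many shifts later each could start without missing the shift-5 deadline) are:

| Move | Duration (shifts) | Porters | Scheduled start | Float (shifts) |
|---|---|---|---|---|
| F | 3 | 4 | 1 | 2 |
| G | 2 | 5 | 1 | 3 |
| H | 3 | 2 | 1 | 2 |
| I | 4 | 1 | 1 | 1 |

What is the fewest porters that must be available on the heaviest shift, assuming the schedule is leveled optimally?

7

Early-start (F@1, G@1, H@1, I@1) gives peak 12: s1:12  s2:12  s3:7  s4:1  s5:0.
Shift G→4.
Schedule F@1, G@4, H@1, I@1: s1:7  s2:7  s3:7  s4:6  s5:5 — peak 7.
Total porter-shifts = 32 over 5 shifts ⇒ peak ≥ ⌈32/5⌉ = 7, so 7 is optimal.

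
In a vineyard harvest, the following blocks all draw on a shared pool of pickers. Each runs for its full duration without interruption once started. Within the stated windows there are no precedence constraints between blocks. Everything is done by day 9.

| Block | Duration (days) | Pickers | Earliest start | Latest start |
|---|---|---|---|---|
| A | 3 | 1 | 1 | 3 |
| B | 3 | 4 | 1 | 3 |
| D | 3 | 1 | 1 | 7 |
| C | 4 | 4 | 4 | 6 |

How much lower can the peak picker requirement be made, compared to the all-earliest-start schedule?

1

Early-start peak: d1:6  d2:6  d3:6  d4:4  d5:4  d6:4  d7:4  d8:0  d9:0 ⇒ 6.
Leveled (A@1, B@1, D@4, C@4): d1:5  d2:5  d3:5  d4:5  d5:5  d6:5  d7:4  d8:0  d9:0 ⇒ 5.
Reduction 6 − 5 = 1.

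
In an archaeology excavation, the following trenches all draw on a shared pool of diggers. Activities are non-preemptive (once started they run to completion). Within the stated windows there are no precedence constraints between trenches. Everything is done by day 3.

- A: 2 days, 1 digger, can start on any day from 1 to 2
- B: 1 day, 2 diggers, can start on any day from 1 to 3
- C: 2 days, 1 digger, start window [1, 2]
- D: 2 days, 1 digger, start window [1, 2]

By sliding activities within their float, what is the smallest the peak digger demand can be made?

Early-start (A@1, B@1, C@1, D@1) gives peak 5: d1:5  d2:3  d3:0.
Shift C→2, D→2.
Schedule A@1, B@1, C@2, D@2: d1:3  d2:3  d3:2 — peak 3.
Total digger-days = 8 over 3 days ⇒ peak ≥ ⌈8/3⌉ = 3, so 3 is optimal.

3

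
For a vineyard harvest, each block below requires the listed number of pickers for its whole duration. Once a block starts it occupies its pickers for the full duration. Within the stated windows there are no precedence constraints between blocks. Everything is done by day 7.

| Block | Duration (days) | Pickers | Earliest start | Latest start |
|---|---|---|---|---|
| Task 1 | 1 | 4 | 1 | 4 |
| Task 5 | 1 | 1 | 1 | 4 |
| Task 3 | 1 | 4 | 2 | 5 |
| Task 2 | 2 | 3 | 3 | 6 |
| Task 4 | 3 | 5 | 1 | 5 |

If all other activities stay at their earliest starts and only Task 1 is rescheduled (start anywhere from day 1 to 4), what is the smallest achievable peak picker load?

9

Task 1@1: d1:10  d2:9  d3:8  d4:3  d5:0  d6:0  d7:0 → peak 10
Task 1@2: d1:6  d2:13  d3:8  d4:3  d5:0  d6:0  d7:0 → peak 13
Task 1@3: d1:6  d2:9  d3:12  d4:3  d5:0  d6:0  d7:0 → peak 12
Task 1@4: d1:6  d2:9  d3:8  d4:7  d5:0  d6:0  d7:0 → peak 9
Best is Task 1@4, peak 9.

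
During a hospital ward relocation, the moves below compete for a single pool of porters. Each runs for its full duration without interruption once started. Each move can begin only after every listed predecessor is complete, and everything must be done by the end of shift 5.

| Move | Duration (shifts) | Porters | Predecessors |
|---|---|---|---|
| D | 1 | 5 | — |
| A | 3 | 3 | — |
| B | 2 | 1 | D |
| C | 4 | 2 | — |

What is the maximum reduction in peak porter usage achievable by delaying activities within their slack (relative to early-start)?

Early-start peak: s1:10  s2:6  s3:6  s4:2  s5:0 ⇒ 10.
Leveled (D@1, A@2, B@2, C@2): s1:5  s2:6  s3:6  s4:5  s5:2 ⇒ 6.
Reduction 10 − 6 = 4.

4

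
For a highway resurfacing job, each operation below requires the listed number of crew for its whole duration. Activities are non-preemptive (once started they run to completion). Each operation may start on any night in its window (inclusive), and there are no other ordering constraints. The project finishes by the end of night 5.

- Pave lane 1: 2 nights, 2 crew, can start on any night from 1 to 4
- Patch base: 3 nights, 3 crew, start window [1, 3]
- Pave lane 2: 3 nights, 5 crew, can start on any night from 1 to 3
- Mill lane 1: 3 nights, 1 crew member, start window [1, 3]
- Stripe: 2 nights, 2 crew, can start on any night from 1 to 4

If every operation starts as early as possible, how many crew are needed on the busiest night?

13

Early-start schedule: Pave lane 1@1, Patch base@1, Pave lane 2@1, Mill lane 1@1, Stripe@1.
Load per night: night 1: 13, night 2: 13, night 3: 9, night 4: 0, night 5: 0.
Peak is 13.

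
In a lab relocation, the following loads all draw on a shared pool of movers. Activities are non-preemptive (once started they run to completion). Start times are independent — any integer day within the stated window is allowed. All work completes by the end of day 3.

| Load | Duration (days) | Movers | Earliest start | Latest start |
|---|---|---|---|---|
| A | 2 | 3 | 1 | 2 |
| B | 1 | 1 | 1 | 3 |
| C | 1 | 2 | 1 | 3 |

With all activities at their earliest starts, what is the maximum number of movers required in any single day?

Early-start schedule: A@1, B@1, C@1.
Load per day: day 1: 6, day 2: 3, day 3: 0.
Peak is 6.

6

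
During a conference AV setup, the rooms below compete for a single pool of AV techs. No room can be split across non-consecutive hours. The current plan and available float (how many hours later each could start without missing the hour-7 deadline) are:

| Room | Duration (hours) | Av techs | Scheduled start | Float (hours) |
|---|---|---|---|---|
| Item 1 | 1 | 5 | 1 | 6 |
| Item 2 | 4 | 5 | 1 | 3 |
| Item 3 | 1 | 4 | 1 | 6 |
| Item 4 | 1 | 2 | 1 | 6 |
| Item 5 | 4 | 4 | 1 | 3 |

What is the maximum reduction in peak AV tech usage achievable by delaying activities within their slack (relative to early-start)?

Early-start peak: h1:20  h2:9  h3:9  h4:9  h5:0  h6:0  h7:0 ⇒ 20.
Leveled (Item 1@1, Item 2@2, Item 3@1, Item 4@2, Item 5@3): h1:9  h2:7  h3:9  h4:9  h5:9  h6:4  h7:0 ⇒ 9.
Reduction 20 − 9 = 11.

11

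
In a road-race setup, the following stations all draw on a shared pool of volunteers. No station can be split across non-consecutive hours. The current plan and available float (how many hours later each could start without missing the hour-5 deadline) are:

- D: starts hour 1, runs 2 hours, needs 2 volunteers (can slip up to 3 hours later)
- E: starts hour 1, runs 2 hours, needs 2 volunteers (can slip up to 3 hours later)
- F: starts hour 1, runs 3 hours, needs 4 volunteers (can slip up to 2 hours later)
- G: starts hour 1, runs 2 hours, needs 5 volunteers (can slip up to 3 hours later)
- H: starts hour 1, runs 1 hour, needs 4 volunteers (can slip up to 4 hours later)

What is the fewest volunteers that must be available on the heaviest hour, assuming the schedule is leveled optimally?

8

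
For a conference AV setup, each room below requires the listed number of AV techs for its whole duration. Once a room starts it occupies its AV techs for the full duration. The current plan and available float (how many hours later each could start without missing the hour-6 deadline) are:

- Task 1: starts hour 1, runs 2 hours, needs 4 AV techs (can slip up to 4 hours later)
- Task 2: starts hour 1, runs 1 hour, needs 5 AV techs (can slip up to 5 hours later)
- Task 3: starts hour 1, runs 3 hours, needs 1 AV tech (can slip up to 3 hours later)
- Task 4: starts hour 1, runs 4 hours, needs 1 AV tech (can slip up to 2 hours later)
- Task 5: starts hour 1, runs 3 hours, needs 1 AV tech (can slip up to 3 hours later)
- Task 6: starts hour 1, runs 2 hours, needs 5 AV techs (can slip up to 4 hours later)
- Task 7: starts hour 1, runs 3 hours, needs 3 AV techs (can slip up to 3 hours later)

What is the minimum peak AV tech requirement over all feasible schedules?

Early-start (Task 1@1, Task 2@1, Task 3@1, Task 4@1, Task 5@1, Task 6@1, Task 7@1) gives peak 20: h1:20  h2:15  h3:6  h4:1  h5:0  h6:0.
Shift Task 2→3, Task 6→5, Task 7→4.
Schedule Task 1@1, Task 2@3, Task 3@1, Task 4@1, Task 5@1, Task 6@5, Task 7@4: h1:7  h2:7  h3:8  h4:4  h5:8  h6:8 — peak 8.

8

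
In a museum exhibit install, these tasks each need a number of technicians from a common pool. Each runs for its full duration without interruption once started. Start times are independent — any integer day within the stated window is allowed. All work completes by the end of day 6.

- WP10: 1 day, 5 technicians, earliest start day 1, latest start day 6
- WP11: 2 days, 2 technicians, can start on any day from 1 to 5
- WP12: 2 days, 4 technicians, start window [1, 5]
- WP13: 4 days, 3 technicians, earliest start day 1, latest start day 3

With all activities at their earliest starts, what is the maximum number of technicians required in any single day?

Early-start schedule: WP10@1, WP11@1, WP12@1, WP13@1.
Load per day: day 1: 14, day 2: 9, day 3: 3, day 4: 3, day 5: 0, day 6: 0.
Peak is 14.

14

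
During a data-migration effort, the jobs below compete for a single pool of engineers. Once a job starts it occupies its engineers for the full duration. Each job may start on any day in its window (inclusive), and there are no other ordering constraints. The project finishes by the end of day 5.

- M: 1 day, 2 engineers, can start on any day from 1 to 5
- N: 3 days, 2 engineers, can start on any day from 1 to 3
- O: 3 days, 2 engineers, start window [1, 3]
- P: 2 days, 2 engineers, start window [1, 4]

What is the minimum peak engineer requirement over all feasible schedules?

4

Early-start (M@1, N@1, O@1, P@1) gives peak 8: d1:8  d2:6  d3:4  d4:0  d5:0.
Shift O→2, P→4.
Schedule M@1, N@1, O@2, P@4: d1:4  d2:4  d3:4  d4:4  d5:2 — peak 4.
Total engineer-days = 18 over 5 days ⇒ peak ≥ ⌈18/5⌉ = 4, so 4 is optimal.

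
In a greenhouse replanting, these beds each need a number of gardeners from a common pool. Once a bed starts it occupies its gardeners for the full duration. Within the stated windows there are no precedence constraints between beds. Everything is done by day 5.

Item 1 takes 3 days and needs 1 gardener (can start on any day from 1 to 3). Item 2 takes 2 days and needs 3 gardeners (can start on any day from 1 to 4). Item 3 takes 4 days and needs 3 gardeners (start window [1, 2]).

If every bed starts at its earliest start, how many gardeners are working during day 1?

7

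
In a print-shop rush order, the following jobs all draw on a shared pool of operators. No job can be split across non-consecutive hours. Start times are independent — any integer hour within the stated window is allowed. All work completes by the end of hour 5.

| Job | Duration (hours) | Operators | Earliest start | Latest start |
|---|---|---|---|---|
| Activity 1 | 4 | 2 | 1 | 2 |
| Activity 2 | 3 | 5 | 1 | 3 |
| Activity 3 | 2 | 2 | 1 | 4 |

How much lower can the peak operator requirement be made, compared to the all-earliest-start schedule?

2

Early-start peak: h1:9  h2:9  h3:7  h4:2  h5:0 ⇒ 9.
Leveled (Activity 1@1, Activity 2@1, Activity 3@4): h1:7  h2:7  h3:7  h4:4  h5:2 ⇒ 7.
Reduction 9 − 7 = 2.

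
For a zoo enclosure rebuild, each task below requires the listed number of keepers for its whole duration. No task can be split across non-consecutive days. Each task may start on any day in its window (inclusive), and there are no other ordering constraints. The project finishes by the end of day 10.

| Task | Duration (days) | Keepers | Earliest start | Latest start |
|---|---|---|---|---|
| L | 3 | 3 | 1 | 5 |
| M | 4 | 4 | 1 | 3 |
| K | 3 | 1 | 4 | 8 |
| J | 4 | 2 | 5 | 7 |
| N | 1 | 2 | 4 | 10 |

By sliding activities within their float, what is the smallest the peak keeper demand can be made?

Early-start (L@1, M@1, K@4, J@5, N@4) gives peak 7: d1:7  d2:7  d3:7  d4:7  d5:3  d6:3  d7:2  d8:2  d9:0  d10:0.
Shift L→5, J→7, N→8.
Schedule L@5, M@1, K@4, J@7, N@8: d1:4  d2:4  d3:4  d4:5  d5:4  d6:4  d7:5  d8:4  d9:2  d10:2 — peak 5.

5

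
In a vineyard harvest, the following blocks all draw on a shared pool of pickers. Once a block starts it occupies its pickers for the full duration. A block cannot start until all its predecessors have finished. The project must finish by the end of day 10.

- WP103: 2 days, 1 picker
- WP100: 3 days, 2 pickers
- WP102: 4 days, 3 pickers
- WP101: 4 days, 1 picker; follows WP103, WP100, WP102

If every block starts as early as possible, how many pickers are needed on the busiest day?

6

Early-start schedule: WP103@1, WP100@1, WP102@1, WP101@5.
Load per day: day 1: 6, day 2: 6, day 3: 5, day 4: 3, day 5: 1, day 6: 1, day 7: 1, day 8: 1, day 9: 0, day 10: 0.
Peak is 6.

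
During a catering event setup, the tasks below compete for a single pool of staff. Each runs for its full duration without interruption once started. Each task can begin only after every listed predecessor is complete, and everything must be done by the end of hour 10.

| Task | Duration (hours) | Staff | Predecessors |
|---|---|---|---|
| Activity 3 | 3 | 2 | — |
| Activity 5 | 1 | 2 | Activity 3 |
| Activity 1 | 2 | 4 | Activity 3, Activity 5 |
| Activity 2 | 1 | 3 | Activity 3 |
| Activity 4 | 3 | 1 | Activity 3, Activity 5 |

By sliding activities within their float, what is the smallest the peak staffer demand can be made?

Early-start (Activity 3@1, Activity 5@4, Activity 1@5, Activity 2@4, Activity 4@5) gives peak 5: h1:2  h2:2  h3:2  h4:5  h5:5  h6:5  h7:1  h8:0  h9:0  h10:0.
Shift Activity 2→7, Activity 4→7.
Schedule Activity 3@1, Activity 5@4, Activity 1@5, Activity 2@7, Activity 4@7: h1:2  h2:2  h3:2  h4:2  h5:4  h6:4  h7:4  h8:1  h9:1  h10:0 — peak 4.

4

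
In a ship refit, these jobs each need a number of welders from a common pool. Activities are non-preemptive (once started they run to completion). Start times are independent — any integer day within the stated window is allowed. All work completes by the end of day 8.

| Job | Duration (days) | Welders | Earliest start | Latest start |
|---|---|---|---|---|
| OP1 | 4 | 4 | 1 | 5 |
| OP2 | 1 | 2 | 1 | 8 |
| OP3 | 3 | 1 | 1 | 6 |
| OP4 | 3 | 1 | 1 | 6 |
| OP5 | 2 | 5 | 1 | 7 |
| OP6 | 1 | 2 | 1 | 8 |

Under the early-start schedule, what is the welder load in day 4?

4

At early start, day 4 has: OP1.
Demand: 4 = 4.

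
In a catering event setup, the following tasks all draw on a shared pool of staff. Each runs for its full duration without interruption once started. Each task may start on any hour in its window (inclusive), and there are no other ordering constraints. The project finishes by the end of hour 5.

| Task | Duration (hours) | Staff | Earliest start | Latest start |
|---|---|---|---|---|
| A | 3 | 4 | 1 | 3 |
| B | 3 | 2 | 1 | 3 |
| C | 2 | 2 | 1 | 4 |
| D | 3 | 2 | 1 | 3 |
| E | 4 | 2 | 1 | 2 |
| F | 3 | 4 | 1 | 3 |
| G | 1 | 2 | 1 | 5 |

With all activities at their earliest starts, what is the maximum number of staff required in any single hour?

18

Early-start schedule: A@1, B@1, C@1, D@1, E@1, F@1, G@1.
Load per hour: hour 1: 18, hour 2: 16, hour 3: 14, hour 4: 2, hour 5: 0.
Peak is 18.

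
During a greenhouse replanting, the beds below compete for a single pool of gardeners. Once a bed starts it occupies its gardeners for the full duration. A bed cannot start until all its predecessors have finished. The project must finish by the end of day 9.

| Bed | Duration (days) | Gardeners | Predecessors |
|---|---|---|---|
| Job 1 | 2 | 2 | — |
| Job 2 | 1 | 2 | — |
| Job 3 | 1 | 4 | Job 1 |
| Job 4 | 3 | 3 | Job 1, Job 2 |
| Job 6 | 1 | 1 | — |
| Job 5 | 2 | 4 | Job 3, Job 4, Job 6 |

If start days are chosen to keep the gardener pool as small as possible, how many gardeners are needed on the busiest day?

Early-start (Job 1@1, Job 2@1, Job 3@3, Job 4@3, Job 6@1, Job 5@6) gives peak 7: d1:5  d2:2  d3:7  d4:3  d5:3  d6:4  d7:4  d8:0  d9:0.
Shift Job 4→4, Job 6→2, Job 5→7.
Schedule Job 1@1, Job 2@1, Job 3@3, Job 4@4, Job 6@2, Job 5@7: d1:4  d2:3  d3:4  d4:3  d5:3  d6:3  d7:4  d8:4  d9:0 — peak 4.
Total gardener-days = 28 over 9 days ⇒ peak ≥ ⌈28/9⌉ = 4, so 4 is optimal.

4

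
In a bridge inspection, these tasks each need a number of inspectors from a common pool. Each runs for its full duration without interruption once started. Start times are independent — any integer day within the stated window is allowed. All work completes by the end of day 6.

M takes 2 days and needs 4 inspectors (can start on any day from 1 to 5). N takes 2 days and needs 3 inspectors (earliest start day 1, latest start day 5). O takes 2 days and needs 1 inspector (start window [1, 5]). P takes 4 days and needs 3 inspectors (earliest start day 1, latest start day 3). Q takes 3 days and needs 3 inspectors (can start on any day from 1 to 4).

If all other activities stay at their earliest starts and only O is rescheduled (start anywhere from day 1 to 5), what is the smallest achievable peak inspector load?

13

O@1: d1:14  d2:14  d3:6  d4:3  d5:0  d6:0 → peak 14
O@2: d1:13  d2:14  d3:7  d4:3  d5:0  d6:0 → peak 14
O@3: d1:13  d2:13  d3:7  d4:4  d5:0  d6:0 → peak 13
O@4: d1:13  d2:13  d3:6  d4:4  d5:1  d6:0 → peak 13
O@5: d1:13  d2:13  d3:6  d4:3  d5:1  d6:1 → peak 13
Best is O@3, peak 13.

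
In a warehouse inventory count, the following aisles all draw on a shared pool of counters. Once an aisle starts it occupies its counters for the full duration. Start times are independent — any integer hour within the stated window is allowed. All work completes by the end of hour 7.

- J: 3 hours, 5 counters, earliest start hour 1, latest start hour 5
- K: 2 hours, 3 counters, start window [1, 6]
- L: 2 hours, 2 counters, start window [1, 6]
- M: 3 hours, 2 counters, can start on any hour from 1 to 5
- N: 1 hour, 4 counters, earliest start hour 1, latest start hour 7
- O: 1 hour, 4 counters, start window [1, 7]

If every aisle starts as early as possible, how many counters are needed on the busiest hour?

Early-start schedule: J@1, K@1, L@1, M@1, N@1, O@1.
Load per hour: hour 1: 20, hour 2: 12, hour 3: 7, hour 4: 0, hour 5: 0, hour 6: 0, hour 7: 0.
Peak is 20.

20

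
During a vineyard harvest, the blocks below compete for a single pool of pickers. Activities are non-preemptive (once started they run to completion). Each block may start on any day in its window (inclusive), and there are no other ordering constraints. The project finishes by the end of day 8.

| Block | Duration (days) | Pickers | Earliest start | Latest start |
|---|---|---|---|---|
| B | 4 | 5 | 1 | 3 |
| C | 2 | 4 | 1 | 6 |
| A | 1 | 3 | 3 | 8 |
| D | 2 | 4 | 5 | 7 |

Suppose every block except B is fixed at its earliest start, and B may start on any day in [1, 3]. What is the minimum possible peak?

9

B@1: d1:9  d2:9  d3:8  d4:5  d5:4  d6:4  d7:0  d8:0 → peak 9
B@2: d1:4  d2:9  d3:8  d4:5  d5:9  d6:4  d7:0  d8:0 → peak 9
B@3: d1:4  d2:4  d3:8  d4:5  d5:9  d6:9  d7:0  d8:0 → peak 9
Best is B@1, peak 9.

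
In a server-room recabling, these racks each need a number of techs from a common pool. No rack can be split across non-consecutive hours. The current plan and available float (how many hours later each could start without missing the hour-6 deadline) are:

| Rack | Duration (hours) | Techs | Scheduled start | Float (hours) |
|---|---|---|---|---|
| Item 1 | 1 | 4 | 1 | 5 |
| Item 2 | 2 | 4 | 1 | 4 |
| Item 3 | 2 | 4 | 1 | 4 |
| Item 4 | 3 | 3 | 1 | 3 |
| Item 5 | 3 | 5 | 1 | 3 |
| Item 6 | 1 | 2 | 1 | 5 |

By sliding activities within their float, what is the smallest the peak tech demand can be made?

Early-start (Item 1@1, Item 2@1, Item 3@1, Item 4@1, Item 5@1, Item 6@1) gives peak 22: h1:22  h2:16  h3:8  h4:0  h5:0  h6:0.
Shift Item 3→2, Item 4→3, Item 5→4, Item 6→6.
Schedule Item 1@1, Item 2@1, Item 3@2, Item 4@3, Item 5@4, Item 6@6: h1:8  h2:8  h3:7  h4:8  h5:8  h6:7 — peak 8.
Total tech-hours = 46 over 6 hours ⇒ peak ≥ ⌈46/6⌉ = 8, so 8 is optimal.

8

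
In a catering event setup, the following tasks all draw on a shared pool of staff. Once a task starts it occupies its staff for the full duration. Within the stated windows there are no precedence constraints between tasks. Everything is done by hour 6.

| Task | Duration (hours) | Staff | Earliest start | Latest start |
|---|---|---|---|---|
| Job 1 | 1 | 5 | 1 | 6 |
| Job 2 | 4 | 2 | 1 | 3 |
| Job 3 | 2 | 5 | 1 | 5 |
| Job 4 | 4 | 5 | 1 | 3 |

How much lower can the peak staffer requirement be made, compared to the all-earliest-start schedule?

7

Early-start peak: h1:17  h2:12  h3:7  h4:7  h5:0  h6:0 ⇒ 17.
Leveled (Job 1@1, Job 2@1, Job 3@5, Job 4@2): h1:7  h2:7  h3:7  h4:7  h5:10  h6:5 ⇒ 10.
Reduction 17 − 10 = 7.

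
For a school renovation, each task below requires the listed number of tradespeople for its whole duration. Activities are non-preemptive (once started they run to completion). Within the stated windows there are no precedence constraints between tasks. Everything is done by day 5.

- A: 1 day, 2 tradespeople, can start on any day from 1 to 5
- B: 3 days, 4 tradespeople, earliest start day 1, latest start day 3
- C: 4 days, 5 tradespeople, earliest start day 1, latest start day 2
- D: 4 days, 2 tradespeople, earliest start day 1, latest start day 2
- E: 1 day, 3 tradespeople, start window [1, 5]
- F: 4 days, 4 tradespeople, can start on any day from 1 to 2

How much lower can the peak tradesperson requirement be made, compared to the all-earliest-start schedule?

5

Early-start peak: d1:20  d2:15  d3:15  d4:11  d5:0 ⇒ 20.
Leveled (A@1, B@1, C@1, D@1, E@4, F@2): d1:13  d2:15  d3:15  d4:14  d5:4 ⇒ 15.
Reduction 20 − 15 = 5.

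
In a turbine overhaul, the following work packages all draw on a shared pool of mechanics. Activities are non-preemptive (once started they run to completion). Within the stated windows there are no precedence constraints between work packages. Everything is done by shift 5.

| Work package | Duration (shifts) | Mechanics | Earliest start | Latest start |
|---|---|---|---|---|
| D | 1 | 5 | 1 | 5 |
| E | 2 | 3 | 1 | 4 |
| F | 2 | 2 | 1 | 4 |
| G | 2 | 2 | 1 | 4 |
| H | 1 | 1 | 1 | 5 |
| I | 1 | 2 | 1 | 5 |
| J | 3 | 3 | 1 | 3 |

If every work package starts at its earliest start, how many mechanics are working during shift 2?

At early start, shift 2 has: E, F, G, J.
Demand: 3 + 2 + 2 + 3 = 10.

10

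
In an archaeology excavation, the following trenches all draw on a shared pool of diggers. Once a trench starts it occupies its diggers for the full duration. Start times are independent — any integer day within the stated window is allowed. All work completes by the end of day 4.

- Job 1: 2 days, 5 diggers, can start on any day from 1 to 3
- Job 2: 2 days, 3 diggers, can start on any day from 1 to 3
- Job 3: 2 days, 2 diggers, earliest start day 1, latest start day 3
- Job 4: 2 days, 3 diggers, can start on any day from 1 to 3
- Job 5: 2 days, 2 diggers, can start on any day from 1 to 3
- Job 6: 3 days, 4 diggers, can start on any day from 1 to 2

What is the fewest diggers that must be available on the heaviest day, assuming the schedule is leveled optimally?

Early-start (Job 1@1, Job 2@1, Job 3@1, Job 4@1, Job 5@1, Job 6@1) gives peak 19: d1:19  d2:19  d3:4  d4:0.
Shift Job 3→3, Job 4→3, Job 5→3.
Schedule Job 1@1, Job 2@1, Job 3@3, Job 4@3, Job 5@3, Job 6@1: d1:12  d2:12  d3:11  d4:7 — peak 12.

12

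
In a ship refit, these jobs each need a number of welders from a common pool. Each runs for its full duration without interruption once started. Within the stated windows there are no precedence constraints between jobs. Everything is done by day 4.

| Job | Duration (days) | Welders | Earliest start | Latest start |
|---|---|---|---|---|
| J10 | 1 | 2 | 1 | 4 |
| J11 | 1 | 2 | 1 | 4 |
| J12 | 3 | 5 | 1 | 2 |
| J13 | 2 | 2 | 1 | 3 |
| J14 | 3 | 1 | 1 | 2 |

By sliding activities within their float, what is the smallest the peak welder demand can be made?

8

Early-start (J10@1, J11@1, J12@1, J13@1, J14@1) gives peak 12: d1:12  d2:8  d3:6  d4:0.
Shift J12→2.
Schedule J10@1, J11@1, J12@2, J13@1, J14@1: d1:7  d2:8  d3:6  d4:5 — peak 8.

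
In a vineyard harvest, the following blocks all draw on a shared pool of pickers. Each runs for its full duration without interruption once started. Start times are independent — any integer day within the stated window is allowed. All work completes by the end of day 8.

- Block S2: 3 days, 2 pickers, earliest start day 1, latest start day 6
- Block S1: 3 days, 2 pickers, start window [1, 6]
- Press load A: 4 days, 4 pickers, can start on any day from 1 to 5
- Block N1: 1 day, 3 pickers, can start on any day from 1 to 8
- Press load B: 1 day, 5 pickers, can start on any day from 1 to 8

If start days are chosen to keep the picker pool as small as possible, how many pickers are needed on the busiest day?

Early-start (Block S2@1, Block S1@1, Press load A@1, Block N1@1, Press load B@1) gives peak 16: d1:16  d2:8  d3:8  d4:4  d5:0  d6:0  d7:0  d8:0.
Shift Block S1→2, Press load A→4, Press load B→8.
Schedule Block S2@1, Block S1@2, Press load A@4, Block N1@1, Press load B@8: d1:5  d2:4  d3:4  d4:6  d5:4  d6:4  d7:4  d8:5 — peak 6.

6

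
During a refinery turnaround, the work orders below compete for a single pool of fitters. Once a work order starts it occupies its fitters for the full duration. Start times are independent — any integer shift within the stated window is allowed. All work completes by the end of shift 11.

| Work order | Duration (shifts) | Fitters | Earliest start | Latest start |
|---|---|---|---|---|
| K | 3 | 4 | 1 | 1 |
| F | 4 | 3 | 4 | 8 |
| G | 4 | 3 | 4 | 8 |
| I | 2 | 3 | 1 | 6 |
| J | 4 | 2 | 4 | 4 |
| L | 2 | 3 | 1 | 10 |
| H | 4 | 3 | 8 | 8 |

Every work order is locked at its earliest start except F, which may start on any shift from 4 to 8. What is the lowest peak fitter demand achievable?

F@4: s1:10  s2:10  s3:4  s4:8  s5:8  s6:8  s7:8  s8:3  s9:3  s10:3  s11:3 → peak 10
F@5: s1:10  s2:10  s3:4  s4:5  s5:8  s6:8  s7:8  s8:6  s9:3  s10:3  s11:3 → peak 10
F@6: s1:10  s2:10  s3:4  s4:5  s5:5  s6:8  s7:8  s8:6  s9:6  s10:3  s11:3 → peak 10
F@7: s1:10  s2:10  s3:4  s4:5  s5:5  s6:5  s7:8  s8:6  s9:6  s10:6  s11:3 → peak 10
F@8: s1:10  s2:10  s3:4  s4:5  s5:5  s6:5  s7:5  s8:6  s9:6  s10:6  s11:6 → peak 10
Best is F@4, peak 10.

10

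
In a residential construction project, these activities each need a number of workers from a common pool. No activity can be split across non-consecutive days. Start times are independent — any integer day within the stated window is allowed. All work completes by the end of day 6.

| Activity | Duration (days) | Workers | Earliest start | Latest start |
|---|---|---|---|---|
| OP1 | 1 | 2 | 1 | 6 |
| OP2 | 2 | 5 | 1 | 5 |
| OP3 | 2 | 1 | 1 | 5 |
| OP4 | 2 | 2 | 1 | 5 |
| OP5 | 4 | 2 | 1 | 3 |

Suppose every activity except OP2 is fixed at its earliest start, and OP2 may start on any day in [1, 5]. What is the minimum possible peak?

OP2@1: d1:12  d2:10  d3:2  d4:2  d5:0  d6:0 → peak 12
OP2@2: d1:7  d2:10  d3:7  d4:2  d5:0  d6:0 → peak 10
OP2@3: d1:7  d2:5  d3:7  d4:7  d5:0  d6:0 → peak 7
OP2@4: d1:7  d2:5  d3:2  d4:7  d5:5  d6:0 → peak 7
OP2@5: d1:7  d2:5  d3:2  d4:2  d5:5  d6:5 → peak 7
Best is OP2@3, peak 7.

7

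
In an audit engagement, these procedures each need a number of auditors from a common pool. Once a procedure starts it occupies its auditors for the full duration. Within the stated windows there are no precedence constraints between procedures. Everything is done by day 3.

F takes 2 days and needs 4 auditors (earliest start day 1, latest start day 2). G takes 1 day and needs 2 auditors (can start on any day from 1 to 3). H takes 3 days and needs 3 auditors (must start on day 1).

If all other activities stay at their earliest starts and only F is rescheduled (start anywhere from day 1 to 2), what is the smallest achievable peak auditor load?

7

F@1: d1:9  d2:7  d3:3 → peak 9
F@2: d1:5  d2:7  d3:7 → peak 7
Best is F@2, peak 7.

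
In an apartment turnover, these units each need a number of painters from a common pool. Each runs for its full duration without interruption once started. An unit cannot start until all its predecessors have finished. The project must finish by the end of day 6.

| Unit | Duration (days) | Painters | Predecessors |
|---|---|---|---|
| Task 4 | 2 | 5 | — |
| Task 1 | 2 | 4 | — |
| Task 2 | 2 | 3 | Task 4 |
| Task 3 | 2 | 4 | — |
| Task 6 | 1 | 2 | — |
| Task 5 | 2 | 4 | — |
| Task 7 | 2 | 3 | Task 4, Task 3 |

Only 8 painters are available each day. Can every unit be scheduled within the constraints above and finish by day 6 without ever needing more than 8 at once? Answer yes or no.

no

The minimum achievable peak is 9; 8 < 9, so no feasible schedule stays within the cap.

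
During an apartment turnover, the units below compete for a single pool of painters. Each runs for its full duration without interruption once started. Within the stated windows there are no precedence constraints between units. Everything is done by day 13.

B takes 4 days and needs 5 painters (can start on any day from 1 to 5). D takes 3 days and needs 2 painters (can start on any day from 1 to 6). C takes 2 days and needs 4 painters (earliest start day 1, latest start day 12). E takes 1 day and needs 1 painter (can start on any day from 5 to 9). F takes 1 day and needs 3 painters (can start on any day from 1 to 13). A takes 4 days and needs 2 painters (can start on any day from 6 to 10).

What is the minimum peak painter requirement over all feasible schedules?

Early-start (B@1, D@1, C@1, E@5, F@1, A@6) gives peak 14: d1:14  d2:11  d3:7  d4:5  d5:1  d6:2  d7:2  d8:2  d9:2  d10:0  d11:0  d12:0  d13:0.
Shift D→5, C→8, F→6, A→10.
Schedule B@1, D@5, C@8, E@5, F@6, A@10: d1:5  d2:5  d3:5  d4:5  d5:3  d6:5  d7:2  d8:4  d9:4  d10:2  d11:2  d12:2  d13:2 — peak 5.

5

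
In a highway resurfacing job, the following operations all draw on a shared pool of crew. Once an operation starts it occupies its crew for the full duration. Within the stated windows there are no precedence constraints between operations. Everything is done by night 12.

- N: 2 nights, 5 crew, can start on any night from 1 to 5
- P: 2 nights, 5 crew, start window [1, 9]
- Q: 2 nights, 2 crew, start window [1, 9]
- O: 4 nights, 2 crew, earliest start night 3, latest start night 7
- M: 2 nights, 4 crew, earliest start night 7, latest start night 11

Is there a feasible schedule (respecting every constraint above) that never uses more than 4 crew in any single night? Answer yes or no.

The minimum achievable peak is 5; 4 < 5, so no feasible schedule stays within the cap.

no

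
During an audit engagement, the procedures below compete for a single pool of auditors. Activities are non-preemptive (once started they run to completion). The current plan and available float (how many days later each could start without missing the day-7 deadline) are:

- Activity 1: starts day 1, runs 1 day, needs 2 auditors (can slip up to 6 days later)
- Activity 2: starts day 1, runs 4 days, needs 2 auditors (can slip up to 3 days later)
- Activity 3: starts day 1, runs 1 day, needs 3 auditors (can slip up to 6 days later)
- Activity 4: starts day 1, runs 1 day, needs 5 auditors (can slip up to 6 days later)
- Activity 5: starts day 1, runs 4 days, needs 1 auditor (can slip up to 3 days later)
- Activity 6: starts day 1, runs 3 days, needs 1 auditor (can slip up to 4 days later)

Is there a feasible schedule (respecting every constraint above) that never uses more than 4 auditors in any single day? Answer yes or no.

The minimum achievable peak is 5; 4 < 5, so no feasible schedule stays within the cap.

no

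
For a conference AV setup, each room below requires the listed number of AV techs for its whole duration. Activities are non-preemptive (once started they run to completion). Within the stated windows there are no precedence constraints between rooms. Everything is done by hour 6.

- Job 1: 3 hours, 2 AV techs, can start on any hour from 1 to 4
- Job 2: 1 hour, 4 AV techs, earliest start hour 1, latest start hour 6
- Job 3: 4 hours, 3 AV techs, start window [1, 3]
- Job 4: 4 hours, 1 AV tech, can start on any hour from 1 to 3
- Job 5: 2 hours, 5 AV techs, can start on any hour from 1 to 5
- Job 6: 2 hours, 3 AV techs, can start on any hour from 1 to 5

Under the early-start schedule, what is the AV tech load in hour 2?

14

At early start, hour 2 has: Job 1, Job 3, Job 4, Job 5, Job 6.
Demand: 2 + 3 + 1 + 5 + 3 = 14.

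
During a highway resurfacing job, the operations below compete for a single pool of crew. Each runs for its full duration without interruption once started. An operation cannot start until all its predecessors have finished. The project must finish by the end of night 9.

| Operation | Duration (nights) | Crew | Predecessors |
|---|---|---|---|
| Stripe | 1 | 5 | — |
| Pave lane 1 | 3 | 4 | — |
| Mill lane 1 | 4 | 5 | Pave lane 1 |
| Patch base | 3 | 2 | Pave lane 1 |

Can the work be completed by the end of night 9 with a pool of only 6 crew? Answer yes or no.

The minimum achievable peak is 7; 6 < 7, so no feasible schedule stays within the cap.

no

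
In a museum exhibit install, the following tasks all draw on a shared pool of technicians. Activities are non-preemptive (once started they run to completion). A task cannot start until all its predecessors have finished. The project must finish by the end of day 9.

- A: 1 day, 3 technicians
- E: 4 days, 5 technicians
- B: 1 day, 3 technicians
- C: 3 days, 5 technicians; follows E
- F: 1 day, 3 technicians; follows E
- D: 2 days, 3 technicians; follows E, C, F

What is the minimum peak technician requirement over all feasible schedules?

Early-start (A@1, E@1, B@1, C@5, F@5, D@8) gives peak 11: d1:11  d2:5  d3:5  d4:5  d5:8  d6:5  d7:5  d8:3  d9:3.
Shift B→2.
Schedule A@1, E@1, B@2, C@5, F@5, D@8: d1:8  d2:8  d3:5  d4:5  d5:8  d6:5  d7:5  d8:3  d9:3 — peak 8.

8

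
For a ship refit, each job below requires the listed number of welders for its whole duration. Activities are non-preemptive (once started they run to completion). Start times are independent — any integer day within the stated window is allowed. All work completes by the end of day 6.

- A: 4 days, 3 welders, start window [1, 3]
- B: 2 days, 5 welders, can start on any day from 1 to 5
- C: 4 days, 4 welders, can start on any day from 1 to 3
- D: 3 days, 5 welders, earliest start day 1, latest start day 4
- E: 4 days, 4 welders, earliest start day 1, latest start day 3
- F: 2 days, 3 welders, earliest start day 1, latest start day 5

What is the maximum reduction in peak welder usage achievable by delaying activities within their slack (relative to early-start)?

Early-start peak: d1:24  d2:24  d3:16  d4:11  d5:0  d6:0 ⇒ 24.
Leveled (A@1, B@1, C@1, D@3, E@1, F@5): d1:16  d2:16  d3:16  d4:16  d5:8  d6:3 ⇒ 16.
Reduction 24 − 16 = 8.

8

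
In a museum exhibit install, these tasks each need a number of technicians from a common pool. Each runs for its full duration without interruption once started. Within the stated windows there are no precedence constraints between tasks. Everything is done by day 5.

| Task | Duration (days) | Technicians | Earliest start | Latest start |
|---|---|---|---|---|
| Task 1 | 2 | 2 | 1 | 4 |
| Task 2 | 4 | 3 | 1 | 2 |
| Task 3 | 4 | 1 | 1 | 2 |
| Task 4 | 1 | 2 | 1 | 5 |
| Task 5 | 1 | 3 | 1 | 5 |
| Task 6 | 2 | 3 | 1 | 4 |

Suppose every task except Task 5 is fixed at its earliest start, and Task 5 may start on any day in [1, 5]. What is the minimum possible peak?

Task 5@1: d1:14  d2:9  d3:4  d4:4  d5:0 → peak 14
Task 5@2: d1:11  d2:12  d3:4  d4:4  d5:0 → peak 12
Task 5@3: d1:11  d2:9  d3:7  d4:4  d5:0 → peak 11
Task 5@4: d1:11  d2:9  d3:4  d4:7  d5:0 → peak 11
Task 5@5: d1:11  d2:9  d3:4  d4:4  d5:3 → peak 11
Best is Task 5@3, peak 11.

11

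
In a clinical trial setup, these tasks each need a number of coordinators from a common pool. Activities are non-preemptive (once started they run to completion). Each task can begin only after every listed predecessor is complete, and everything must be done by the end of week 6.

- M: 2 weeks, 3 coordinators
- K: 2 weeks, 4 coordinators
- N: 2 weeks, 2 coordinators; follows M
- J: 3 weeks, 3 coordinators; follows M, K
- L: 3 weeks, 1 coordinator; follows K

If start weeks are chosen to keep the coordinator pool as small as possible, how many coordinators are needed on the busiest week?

7

Schedule M@1, K@1, N@3, J@3, L@3: w1:7  w2:7  w3:6  w4:6  w5:4  w6:0 — peak 7.
No arrangement of the 21 feasible schedules does better.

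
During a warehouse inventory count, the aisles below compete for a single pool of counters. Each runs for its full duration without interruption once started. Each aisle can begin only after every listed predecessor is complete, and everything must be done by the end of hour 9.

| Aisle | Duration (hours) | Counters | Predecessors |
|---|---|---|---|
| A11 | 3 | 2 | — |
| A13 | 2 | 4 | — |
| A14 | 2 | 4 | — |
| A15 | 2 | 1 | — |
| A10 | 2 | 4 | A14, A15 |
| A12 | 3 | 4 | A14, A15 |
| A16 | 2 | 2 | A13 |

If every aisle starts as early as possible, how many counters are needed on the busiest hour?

12

Early-start schedule: A11@1, A13@1, A14@1, A15@1, A10@3, A12@3, A16@3.
Load per hour: hour 1: 11, hour 2: 11, hour 3: 12, hour 4: 10, hour 5: 4, hour 6: 0, hour 7: 0, hour 8: 0, hour 9: 0.
Peak is 12.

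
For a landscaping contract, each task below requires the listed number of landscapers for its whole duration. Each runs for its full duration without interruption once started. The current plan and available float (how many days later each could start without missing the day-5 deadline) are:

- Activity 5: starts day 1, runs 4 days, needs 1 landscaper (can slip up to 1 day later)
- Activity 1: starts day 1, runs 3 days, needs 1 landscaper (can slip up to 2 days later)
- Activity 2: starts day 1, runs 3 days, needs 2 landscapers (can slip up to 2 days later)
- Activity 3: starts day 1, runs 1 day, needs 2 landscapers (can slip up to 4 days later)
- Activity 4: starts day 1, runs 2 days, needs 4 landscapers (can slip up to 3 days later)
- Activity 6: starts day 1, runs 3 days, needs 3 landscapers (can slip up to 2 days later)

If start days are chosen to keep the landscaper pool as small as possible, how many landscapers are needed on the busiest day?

Early-start (Activity 5@1, Activity 1@1, Activity 2@1, Activity 3@1, Activity 4@1, Activity 6@1) gives peak 13: d1:13  d2:11  d3:7  d4:1  d5:0.
Shift Activity 3→4, Activity 4→4.
Schedule Activity 5@1, Activity 1@1, Activity 2@1, Activity 3@4, Activity 4@4, Activity 6@1: d1:7  d2:7  d3:7  d4:7  d5:4 — peak 7.
Total landscaper-days = 32 over 5 days ⇒ peak ≥ ⌈32/5⌉ = 7, so 7 is optimal.

7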